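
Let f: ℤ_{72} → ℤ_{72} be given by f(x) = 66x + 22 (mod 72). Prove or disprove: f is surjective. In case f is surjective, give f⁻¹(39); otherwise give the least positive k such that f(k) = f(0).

Since gcd(66, 72) = 6, we have 66x ≡ 0 (mod 6) for all x, so f(x) ≡ 4 (mod 6).
But 0 ≢ 4 (mod 6), so 0 ∈ ℤ_{72} has no preimage. So f is not surjective.
Since f is not surjective, we find the least positive k with f(k) = f(0): this means 66k ≡ 0 (mod 72), i.e. 72 ∣ 66k. Since gcd(66, 72) = 6, dividing through by 6 this holds exactly when 12 ∣ 11k, and as gcd(11, 12) = 1, exactly when 12 ∣ k.
The smallest positive such k is 12.

12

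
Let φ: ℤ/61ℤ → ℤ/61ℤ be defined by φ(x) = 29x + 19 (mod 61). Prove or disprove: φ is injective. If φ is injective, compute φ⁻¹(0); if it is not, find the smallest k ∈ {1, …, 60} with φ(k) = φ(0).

33

By definition, φ is injective if φ(s) = φ(t) implies s = t.
If φ(s) = φ(t), then 29s ≡ 29t (mod 61). Because gcd(29, 61) = 1, we may cancel 29 to get s ≡ t (mod 61).
Hence φ is injective.
We now compute 29⁻¹ mod 61 explicitly. Euclid's algorithm: 61 = 2·29 + 3, 29 = 9·3 + 2, 3 = 1·2 + 1; back-substituting gives 1 = 40·29 − 19·61, so 29⁻¹ ≡ 40 (mod 61).
Since φ is injective, we find φ⁻¹(0): we need 29x ≡ 0 − 19 ≡ 42 (mod 61). Using 29⁻¹ = 40: x ≡ 40·42 = 1680 = 27·61 + 33, so x = 33.
Check: φ(33) = 29·33 + 19 = 976 = 16·61 + 0 ≡ 0 (mod 61).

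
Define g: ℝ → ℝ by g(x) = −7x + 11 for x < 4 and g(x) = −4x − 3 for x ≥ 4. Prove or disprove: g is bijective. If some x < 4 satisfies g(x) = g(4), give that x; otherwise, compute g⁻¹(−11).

22/7

Both pieces are strictly decreasing (slopes −7 and −4), so each is injective on its own interval.
The left piece maps (−∞, 4) onto (−17, ∞); the right piece maps [4, ∞) onto (−∞, −19].
The images leave a gap (−17 has no preimage), so g is not surjective, hence not bijective.
Because the two images are disjoint, no x < 4 has g(x) = g(4), so we compute g⁻¹(−11): −11 lies in (−17, ∞), so solve −7x + 11 = −11: x = (−11 − 11)/(−7) = 22/7.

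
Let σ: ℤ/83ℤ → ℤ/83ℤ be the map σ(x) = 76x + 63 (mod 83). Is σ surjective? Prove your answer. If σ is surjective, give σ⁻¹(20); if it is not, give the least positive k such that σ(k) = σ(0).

Since gcd(76, 83) = 1, 76 is invertible modulo 83. Euclid's algorithm: 83 = 1·76 + 7, 76 = 10·7 + 6, 7 = 1·6 + 1; back-substituting gives 1 = 71·76 − 65·83, so 76⁻¹ ≡ 71 (mod 83).
Then y ↦ 71(y − 63) is a two-sided inverse to σ, so every y ∈ ℤ/83ℤ has a preimage.
So σ is surjective.
Since σ is surjective, we compute σ⁻¹(20): solve 76x + 63 ≡ 20 (mod 83), i.e. 76x ≡ 40 (mod 83).
Multiplying by 76⁻¹ = 71 gives x ≡ 71·40 = 2840 = 34·83 + 18 ≡ 18 (mod 83).
Check: σ(18) = 76·18 + 63 = 1431 = 17·83 + 20 ≡ 20 (mod 83).

18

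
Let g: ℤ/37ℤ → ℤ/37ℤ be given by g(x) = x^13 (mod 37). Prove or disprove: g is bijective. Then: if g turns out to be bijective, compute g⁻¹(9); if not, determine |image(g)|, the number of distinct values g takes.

Since 37 is prime, the nonzero elements of ℤ/37ℤ form a cyclic group of order 36.
As gcd(13, 36) = 1, raising to the 13th power is a bijection on this group: if a^13 ≡ b^13 then (ab^{−1})^13 = 1, and the only element of order dividing gcd(13, 36) = 1 is 1, so a = b.
With g(0) = 0 this makes g injective on all of ℤ/37ℤ, hence bijective (finite equal-size domain and codomain). In particular g is bijective.
Since g is bijective, we find the preimage of 9. The inverse of x ↦ x^13 on (ℤ/37ℤ)^× is x ↦ x^25, because 13·25 = 325 = 9·36 + 1 ≡ 1 (mod 36) and x^{36} = 1 for x ≠ 0 (Fermat). So g⁻¹(9) = 9^25 mod 37.
Repeated squaring mod 37: 9^1 ≡ 9, 9^2 ≡ 9² = 81 ≡ 7, 9^4 ≡ 7² = 49 ≡ 12, 9^8 ≡ 12² = 144 ≡ 33, 9^16 ≡ 33² = 1089 ≡ 16. Since 25 = 16 + 8 + 1, 9^25 ≡ 16·33·9: 16·33 = 528 ≡ 10, then 10·9 = 90 ≡ 16. So 9^25 ≡ 16 (mod 37).
Hence g⁻¹(9) = 16.

16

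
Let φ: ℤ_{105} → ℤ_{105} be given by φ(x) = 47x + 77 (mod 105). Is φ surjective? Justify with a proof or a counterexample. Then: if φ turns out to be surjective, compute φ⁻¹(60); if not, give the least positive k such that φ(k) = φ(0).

Since gcd(47, 105) = 1, 47 is invertible modulo 105. Euclid's algorithm: 105 = 2·47 + 11, 47 = 4·11 + 3, 11 = 3·3 + 2, 3 = 1·2 + 1; back-substituting gives 1 = 38·47 − 17·105, so 47⁻¹ ≡ 38 (mod 105).
Then y ↦ 38(y − 77) is a two-sided inverse to φ, so every y ∈ ℤ_{105} has a preimage.
Hence φ is surjective.
Since φ is surjective, we find φ⁻¹(60): we need 47x ≡ 60 − 77 ≡ 88 (mod 105). Using 47⁻¹ = 38: x ≡ 38·88 = 3344 = 31·105 + 89, so x = 89.
Check: φ(89) = 47·89 + 77 = 4260 = 40·105 + 60 ≡ 60 (mod 105).

89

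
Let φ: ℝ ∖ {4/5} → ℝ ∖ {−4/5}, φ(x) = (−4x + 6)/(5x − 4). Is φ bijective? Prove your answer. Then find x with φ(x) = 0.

Suppose φ(u) = φ(v). Cross-multiplying: (−4u + 6)(5v − 4) = (−4v + 6)(5u − 4).
Expanding both sides and cancelling the symmetric terms leaves −14·(u − v) = 0. Since −14 ≠ 0, u = v. So φ is injective.
For any y ≠ −4/5, solving y(5x − 4) = −4x + 6 for x gives a well-defined x ≠ 4/5. So φ is surjective.
So φ is bijective.
Solving φ(x) = 0: cross-multiplying gives −4x + 6 = 0(5x − 4), which rearranges to −4x = −6, so x = 3/2.

3/2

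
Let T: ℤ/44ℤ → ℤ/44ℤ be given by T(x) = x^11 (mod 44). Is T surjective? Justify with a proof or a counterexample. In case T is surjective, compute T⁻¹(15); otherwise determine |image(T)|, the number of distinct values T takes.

33

T(0) = 0^11 = 0.
T(22): Repeated squaring mod 44: 22^1 ≡ 22, 22^2 ≡ 22² = 484 ≡ 0, 22^4 ≡ 0² = 0, 22^8 ≡ 0² = 0. Since 11 = 8 + 2 + 1, 22^11 ≡ 0·0·22: 0·0 = 0, then 0·22 = 0. So 22^11 ≡ 0 (mod 44).
So T(0) = T(22) = 0 while 0 ≠ 22, thus T is not injective.
A non-injective map from the 44-element set ℤ/44ℤ to itself takes at most 43 distinct values, so it cannot be surjective. So T is not surjective.
Since T is not surjective, we determine |image(T)|. Computing x^11 mod 44 for each x (by repeated squaring, reducing mod 44 at every step), the values T(0), T(1), …, T(43) are: 0, 1, 24, 3, 4, 5, 28, 7, 8, 9, 32, 11, 12, 13, 36, 15, 16, 17, 40, 19, 20, 21, 0, 23, 24, 25, 4, 27, 28, 29, 8, 31, 32, 33, 12, 35, 36, 37, 16, 39, 40, 41, 20, 43.
The distinct values are {0, 1, 3, 4, 5, 7, 8, 9, 11, 12, 13, 15, 16, 17, 19, 20, 21, 23, 24, 25, 27, 28, 29, 31, 32, 33, 35, 36, 37, 39, 40, 41, 43}; there are 33 of them.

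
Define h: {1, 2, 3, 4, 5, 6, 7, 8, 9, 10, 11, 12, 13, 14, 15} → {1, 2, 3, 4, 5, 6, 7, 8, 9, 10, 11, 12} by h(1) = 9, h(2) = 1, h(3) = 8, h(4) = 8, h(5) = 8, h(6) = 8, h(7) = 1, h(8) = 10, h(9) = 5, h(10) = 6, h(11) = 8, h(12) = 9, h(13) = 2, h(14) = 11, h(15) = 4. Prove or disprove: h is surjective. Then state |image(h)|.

No element maps to 3, so h is not surjective.
The image of h is {1, 2, 4, 5, 6, 8, 9, 10, 11}, which has 9 elements.

9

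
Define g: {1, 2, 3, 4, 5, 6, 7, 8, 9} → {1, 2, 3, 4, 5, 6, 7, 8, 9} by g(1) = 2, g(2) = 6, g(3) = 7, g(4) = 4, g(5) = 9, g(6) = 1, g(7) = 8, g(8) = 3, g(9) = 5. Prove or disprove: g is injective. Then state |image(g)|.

The values g(1), …, g(9) are 2, 6, 7, 4, 9, 1, 8, 3, 5 — all distinct.
So g(s) = g(t) only when s = t, and g is injective.
The image of g is {1, 2, 3, 4, 5, 6, 7, 8, 9}, which has 9 elements.

9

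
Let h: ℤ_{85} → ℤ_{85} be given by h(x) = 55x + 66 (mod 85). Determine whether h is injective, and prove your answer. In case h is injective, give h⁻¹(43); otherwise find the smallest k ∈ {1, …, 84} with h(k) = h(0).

Recall that h is injective if h(u) = h(v) implies u = v.
We have gcd(55, 85) = 5 > 1. Taking u = 0 and v = 17: h(0) = 66 and h(17) = 55·17 + 66 = 1001 ≡ 66 (mod 85).
So h(0) = h(17) while 0 ≠ 17, thus h is not injective.
Since h is not injective, we find the least positive k with h(k) = h(0): this means 55k ≡ 0 (mod 85), i.e. 85 ∣ 55k. Since gcd(55, 85) = 5, dividing through by 5 this holds exactly when 17 ∣ 11k, and as gcd(11, 17) = 1, exactly when 17 ∣ k.
The smallest positive such k is 17.

17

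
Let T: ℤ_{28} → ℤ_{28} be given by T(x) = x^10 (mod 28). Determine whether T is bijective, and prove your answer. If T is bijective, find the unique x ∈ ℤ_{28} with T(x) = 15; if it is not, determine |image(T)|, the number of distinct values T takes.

T(6): Repeated squaring mod 28: 6^1 ≡ 6, 6^2 ≡ 6² = 36 ≡ 8, 6^4 ≡ 8² = 64 ≡ 8, 6^8 ≡ 8² = 64 ≡ 8. Since 10 = 8 + 2, 6^10 ≡ 8·8: 8·8 = 64 ≡ 8. So 6^10 ≡ 8 (mod 28).
T(8): Repeated squaring mod 28: 8^1 ≡ 8, 8^2 ≡ 8² = 64 ≡ 8, 8^4 ≡ 8² = 64 ≡ 8, 8^8 ≡ 8² = 64 ≡ 8. Since 10 = 8 + 2, 8^10 ≡ 8·8: 8·8 = 64 ≡ 8. So 8^10 ≡ 8 (mod 28).
So T(6) = T(8) = 8 while 6 ≠ 8, therefore T is not injective, hence not bijective.
Since T is not bijective, we determine |image(T)|. Computing x^10 mod 28 for each x (by repeated squaring, reducing mod 28 at every step), the values T(0), T(1), …, T(27) are: 0, 1, 16, 25, 4, 9, 8, 21, 8, 9, 4, 25, 16, 1, 0, 1, 16, 25, 4, 9, 8, 21, 8, 9, 4, 25, 16, 1.
The distinct values are {0, 1, 4, 8, 9, 16, 21, 25}; there are 8 of them.

8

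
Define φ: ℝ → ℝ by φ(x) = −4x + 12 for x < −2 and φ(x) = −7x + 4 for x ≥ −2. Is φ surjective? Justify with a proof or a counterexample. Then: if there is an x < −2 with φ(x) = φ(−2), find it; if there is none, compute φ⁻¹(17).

Both pieces are strictly decreasing (slopes −4 and −7), so each is injective on its own interval.
The left piece maps (−∞, −2) onto (20, ∞); the right piece maps [−2, ∞) onto (−∞, 18].
The union (20, ∞) ∪ (−∞, 18] omits the interval between 20 and 18; in particular 20 has no preimage. So φ is not surjective.
Because the two images are disjoint, no x < −2 has φ(x) = φ(−2), so we compute φ⁻¹(17): 17 lies in (−∞, 18], so solve −7x + 4 = 17: x = (17 − 4)/(−7) = −13/7.

-13/7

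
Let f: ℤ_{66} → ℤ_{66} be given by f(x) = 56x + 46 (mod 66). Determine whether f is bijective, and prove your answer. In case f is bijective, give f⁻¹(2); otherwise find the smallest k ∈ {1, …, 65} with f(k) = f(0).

33

By definition, f is injective if f(a) = f(b) implies a = b.
We have gcd(56, 66) = 2 > 1. Taking a = 0 and b = 33: f(0) = 46 and f(33) = 56·33 + 46 = 1894 ≡ 46 (mod 66).
So f(0) = f(33) while 0 ≠ 33, so f is not injective, hence not bijective.
Since f is not bijective, we find the least positive k with f(k) = f(0): this means 56k ≡ 0 (mod 66), i.e. 66 ∣ 56k. Since gcd(56, 66) = 2, dividing through by 2 this holds exactly when 33 ∣ 28k, and as gcd(28, 33) = 1, exactly when 33 ∣ k.
The smallest positive such k is 33.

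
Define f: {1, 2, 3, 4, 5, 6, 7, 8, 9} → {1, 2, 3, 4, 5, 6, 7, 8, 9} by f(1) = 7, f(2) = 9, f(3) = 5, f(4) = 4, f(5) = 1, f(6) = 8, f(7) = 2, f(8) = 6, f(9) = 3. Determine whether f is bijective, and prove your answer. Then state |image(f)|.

The values 7, 9, 5, 4, 1, 8, 2, 6, 3 are a permutation of {1, 2, 3, 4, 5, 6, 7, 8, 9}: each element appears exactly once.
So f is injective and surjective, hence bijective.
The image of f is {1, 2, 3, 4, 5, 6, 7, 8, 9}, which has 9 elements.

9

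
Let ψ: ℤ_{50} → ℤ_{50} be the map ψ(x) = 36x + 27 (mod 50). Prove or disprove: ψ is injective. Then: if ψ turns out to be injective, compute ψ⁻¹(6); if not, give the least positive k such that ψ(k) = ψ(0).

By definition, ψ is injective when ψ(u) = ψ(v) forces u = v.
We have gcd(36, 50) = 2 > 1. Taking u = 0 and v = 25: ψ(0) = 27 and ψ(25) = 36·25 + 27 = 927 ≡ 27 (mod 50).
So ψ(0) = ψ(25) while 0 ≠ 25, therefore ψ is not injective.
Since ψ is not injective, we find the least positive k with ψ(k) = ψ(0): this means 36k ≡ 0 (mod 50), i.e. 50 ∣ 36k. Since gcd(36, 50) = 2, dividing through by 2 this holds exactly when 25 ∣ 18k, and as gcd(18, 25) = 1, exactly when 25 ∣ k.
The smallest positive such k is 25.

25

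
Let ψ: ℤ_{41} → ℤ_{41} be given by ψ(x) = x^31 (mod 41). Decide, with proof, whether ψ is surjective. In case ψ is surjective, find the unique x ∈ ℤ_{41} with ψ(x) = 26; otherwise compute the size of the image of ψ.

29

Since 41 is prime, the nonzero elements of ℤ_{41} form a cyclic group of order 40.
As gcd(31, 40) = 1, raising to the 31st power is a bijection on this group: if x_1^31 ≡ x_2^31 then (x_1x_2^{−1})^31 = 1, and the only element of order dividing gcd(31, 40) = 1 is 1, so x_1 = x_2.
With ψ(0) = 0 this makes ψ injective on all of ℤ_{41}, hence bijective (finite equal-size domain and codomain). In particular ψ is surjective.
Since ψ is surjective, we find the preimage of 26. The inverse of x ↦ x^31 on (ℤ_{41})^× is x ↦ x^31, because 31·31 = 961 = 24·40 + 1 ≡ 1 (mod 40) and x^{40} = 1 for x ≠ 0 (Fermat). So ψ⁻¹(26) = 26^31 mod 41.
Repeated squaring mod 41: 26^1 ≡ 26, 26^2 ≡ 26² = 676 ≡ 20, 26^4 ≡ 20² = 400 ≡ 31, 26^8 ≡ 31² = 961 ≡ 18, 26^16 ≡ 18² = 324 ≡ 37. Since 31 = 16 + 8 + 4 + 2 + 1, 26^31 ≡ 37·18·31·20·26: 37·18 = 666 ≡ 10, then 10·31 = 310 ≡ 23, then 23·20 = 460 ≡ 9, then 9·26 = 234 ≡ 29. So 26^31 ≡ 29 (mod 41).
Hence ψ⁻¹(26) = 29.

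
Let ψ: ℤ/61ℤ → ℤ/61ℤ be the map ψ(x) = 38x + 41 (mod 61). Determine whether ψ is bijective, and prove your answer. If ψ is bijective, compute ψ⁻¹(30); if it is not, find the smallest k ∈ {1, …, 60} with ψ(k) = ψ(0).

If ψ(x_1) = ψ(x_2), then 38x_1 ≡ 38x_2 (mod 61). Because gcd(38, 61) = 1, we may cancel 38 to get x_1 ≡ x_2 (mod 61).
We now compute 38⁻¹ mod 61 explicitly. Euclid's algorithm: 61 = 1·38 + 23, 38 = 1·23 + 15, 23 = 1·15 + 8, 15 = 1·8 + 7, 8 = 1·7 + 1; back-substituting gives 1 = 53·38 − 33·61, so 38⁻¹ ≡ 53 (mod 61).
Then y ↦ 53(y − 41) is a two-sided inverse to ψ, so every y ∈ ℤ/61ℤ has a preimage.
Thus ψ is bijective.
Since ψ is bijective, we compute ψ⁻¹(30): solve 38x + 41 ≡ 30 (mod 61), i.e. 38x ≡ 50 (mod 61).
Multiplying by 38⁻¹ = 53 gives x ≡ 53·50 = 2650 = 43·61 + 27 ≡ 27 (mod 61).
Check: ψ(27) = 38·27 + 41 = 1067 = 17·61 + 30 ≡ 30 (mod 61).

27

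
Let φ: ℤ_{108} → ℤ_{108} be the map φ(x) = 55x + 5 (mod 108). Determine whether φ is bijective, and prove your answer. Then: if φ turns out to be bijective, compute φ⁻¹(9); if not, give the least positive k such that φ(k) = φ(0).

Recall: injectivity means: for all s, t in the domain, φ(s) = φ(t) implies s = t.
If φ(s) = φ(t), then 55s ≡ 55t (mod 108). Because gcd(55, 108) = 1, we may cancel 55 to get s ≡ t (mod 108).
We now compute 55⁻¹ mod 108 explicitly. Euclid's algorithm: 108 = 1·55 + 53, 55 = 1·53 + 2, 53 = 26·2 + 1; back-substituting gives 1 = 55·55 − 28·108, so 55⁻¹ ≡ 55 (mod 108).
For any y ∈ ℤ_{108}, x = 55(y − 5) mod 108 satisfies φ(x) = 55·55(y − 5) + 5 ≡ y (since 55·55 ≡ 1 mod 108). So every y has a preimage.
Hence φ is bijective.
Since φ is bijective, we find φ⁻¹(9): we need 55x ≡ 9 − 5 ≡ 4 (mod 108). Using 55⁻¹ = 55: x ≡ 55·4 = 220 = 2·108 + 4, so x = 4.
Check: φ(4) = 55·4 + 5 = 225 = 2·108 + 9 ≡ 9 (mod 108).

4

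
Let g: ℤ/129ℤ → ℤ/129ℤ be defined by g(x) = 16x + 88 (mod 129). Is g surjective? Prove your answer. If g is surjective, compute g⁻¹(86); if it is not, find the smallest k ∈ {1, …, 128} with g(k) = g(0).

16

Since gcd(16, 129) = 1, 16 is invertible modulo 129. Euclid's algorithm: 129 = 8·16 + 1; back-substituting gives 1 = 121·16 − 15·129, so 16⁻¹ ≡ 121 (mod 129).
Then y ↦ 121(y − 88) is a two-sided inverse to g, so every y ∈ ℤ/129ℤ has a preimage.
Hence g is surjective.
Since g is surjective, we compute g⁻¹(86): solve 16x + 88 ≡ 86 (mod 129), i.e. 16x ≡ 127 (mod 129).
Multiplying by 16⁻¹ = 121 gives x ≡ 121·127 = 15367 = 119·129 + 16 ≡ 16 (mod 129).
Check: g(16) = 16·16 + 88 = 344 = 2·129 + 86 ≡ 86 (mod 129).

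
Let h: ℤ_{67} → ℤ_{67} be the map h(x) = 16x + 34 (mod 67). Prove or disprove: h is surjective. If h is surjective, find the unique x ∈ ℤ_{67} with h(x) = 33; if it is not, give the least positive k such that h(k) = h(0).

46

Recall that surjectivity means every element of the codomain has a preimage under h.
Since gcd(16, 67) = 1, 16 is invertible modulo 67. Euclid's algorithm: 67 = 4·16 + 3, 16 = 5·3 + 1; back-substituting gives 1 = 21·16 − 5·67, so 16⁻¹ ≡ 21 (mod 67).
For any y ∈ ℤ_{67}, x = 21(y − 34) mod 67 satisfies h(x) = 16·21(y − 34) + 34 ≡ y (since 16·21 ≡ 1 mod 67). So every y has a preimage.
Thus h is surjective.
Since h is surjective, we compute h⁻¹(33): solve 16x + 34 ≡ 33 (mod 67), i.e. 16x ≡ 66 (mod 67).
Multiplying by 16⁻¹ = 21 gives x ≡ 21·66 = 1386 = 20·67 + 46 ≡ 46 (mod 67).
Check: h(46) = 16·46 + 34 = 770 = 11·67 + 33 ≡ 33 (mod 67).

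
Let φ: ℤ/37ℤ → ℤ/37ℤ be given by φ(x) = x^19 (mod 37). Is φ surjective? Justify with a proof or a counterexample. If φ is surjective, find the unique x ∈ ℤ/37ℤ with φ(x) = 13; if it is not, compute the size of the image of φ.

24

Since 37 is prime, the nonzero elements of ℤ/37ℤ form a cyclic group of order 36.
As gcd(19, 36) = 1, raising to the 19th power is a bijection on this group: if a^19 ≡ b^19 then (ab^{−1})^19 = 1, and the only element of order dividing gcd(19, 36) = 1 is 1, so a = b.
With φ(0) = 0 this makes φ injective on all of ℤ/37ℤ, hence bijective (finite equal-size domain and codomain). In particular φ is surjective.
Since φ is surjective, we find the preimage of 13. The inverse of x ↦ x^19 on (ℤ/37ℤ)^× is x ↦ x^19, because 19·19 = 361 = 10·36 + 1 ≡ 1 (mod 36) and x^{36} = 1 for x ≠ 0 (Fermat). So φ⁻¹(13) = 13^19 mod 37.
Repeated squaring mod 37: 13^1 ≡ 13, 13^2 ≡ 13² = 169 ≡ 21, 13^4 ≡ 21² = 441 ≡ 34, 13^8 ≡ 34² = 1156 ≡ 9, 13^16 ≡ 9² = 81 ≡ 7. Since 19 = 16 + 2 + 1, 13^19 ≡ 7·21·13: 7·21 = 147 ≡ 36, then 36·13 = 468 ≡ 24. So 13^19 ≡ 24 (mod 37).
Hence φ⁻¹(13) = 24.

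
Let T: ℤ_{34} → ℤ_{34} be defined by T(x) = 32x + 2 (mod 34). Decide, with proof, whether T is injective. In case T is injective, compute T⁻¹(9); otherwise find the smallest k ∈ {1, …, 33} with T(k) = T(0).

17

We have gcd(32, 34) = 2 > 1. Taking u = 0 and v = 17: T(0) = 2 and T(17) = 32·17 + 2 = 546 ≡ 2 (mod 34).
So T(0) = T(17) while 0 ≠ 17, hence T is not injective.
Since T is not injective, we find the least positive k with T(k) = T(0): this means 32k ≡ 0 (mod 34), i.e. 34 ∣ 32k. Since gcd(32, 34) = 2, dividing through by 2 this holds exactly when 17 ∣ 16k, and as gcd(16, 17) = 1, exactly when 17 ∣ k.
The smallest positive such k is 17.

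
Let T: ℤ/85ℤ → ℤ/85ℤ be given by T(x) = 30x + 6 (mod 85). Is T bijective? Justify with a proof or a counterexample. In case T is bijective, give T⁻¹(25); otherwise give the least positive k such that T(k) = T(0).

We have gcd(30, 85) = 5 > 1. Taking s = 0 and t = 17: T(0) = 6 and T(17) = 30·17 + 6 = 516 ≡ 6 (mod 85).
So T(0) = T(17) while 0 ≠ 17, thus T is not injective, hence not bijective.
Since T is not bijective, we find the least positive k with T(k) = T(0): this means 30k ≡ 0 (mod 85), i.e. 85 ∣ 30k. Since gcd(30, 85) = 5, dividing through by 5 this holds exactly when 17 ∣ 6k, and as gcd(6, 17) = 1, exactly when 17 ∣ k.
The smallest positive such k is 17.

17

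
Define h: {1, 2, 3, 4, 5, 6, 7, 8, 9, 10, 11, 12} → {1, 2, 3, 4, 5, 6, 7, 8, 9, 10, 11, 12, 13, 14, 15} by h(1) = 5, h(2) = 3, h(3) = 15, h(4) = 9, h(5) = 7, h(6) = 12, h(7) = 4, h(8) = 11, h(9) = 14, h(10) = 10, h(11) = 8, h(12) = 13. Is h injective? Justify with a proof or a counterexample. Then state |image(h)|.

The values h(1), …, h(12) are 5, 3, 15, 9, 7, 12, 4, 11, 14, 10, 8, 13 — all distinct.
So h(x_1) = h(x_2) only when x_1 = x_2, and h is injective.
The image of h is {3, 4, 5, 7, 8, 9, 10, 11, 12, 13, 14, 15}, which has 12 elements.

12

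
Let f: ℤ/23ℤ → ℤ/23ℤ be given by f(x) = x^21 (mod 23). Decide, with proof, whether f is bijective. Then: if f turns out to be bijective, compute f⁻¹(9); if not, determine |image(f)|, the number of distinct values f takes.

Since 23 is prime, the nonzero elements of ℤ/23ℤ form a cyclic group of order 22.
As gcd(21, 22) = 1, raising to the 21st power is a bijection on this group: if a^21 ≡ b^21 then (ab^{−1})^21 = 1, and the only element of order dividing gcd(21, 22) = 1 is 1, so a = b.
With f(0) = 0 this makes f injective on all of ℤ/23ℤ, hence bijective (finite equal-size domain and codomain). In particular f is bijective.
Since f is bijective, we find the preimage of 9. The inverse of x ↦ x^21 on (ℤ/23ℤ)^× is x ↦ x^21, because 21·21 = 441 = 20·22 + 1 ≡ 1 (mod 22) and x^{22} = 1 for x ≠ 0 (Fermat). So f⁻¹(9) = 9^21 mod 23.
Repeated squaring mod 23: 9^1 ≡ 9, 9^2 ≡ 9² = 81 ≡ 12, 9^4 ≡ 12² = 144 ≡ 6, 9^8 ≡ 6² = 36 ≡ 13, 9^16 ≡ 13² = 169 ≡ 8. Since 21 = 16 + 4 + 1, 9^21 ≡ 8·6·9: 8·6 = 48 ≡ 2, then 2·9 = 18. So 9^21 ≡ 18 (mod 23).
Hence f⁻¹(9) = 18.

18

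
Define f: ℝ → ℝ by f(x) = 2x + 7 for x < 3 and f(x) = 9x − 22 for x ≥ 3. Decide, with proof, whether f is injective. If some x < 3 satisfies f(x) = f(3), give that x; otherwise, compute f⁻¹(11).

Both pieces are strictly increasing (slopes 2 and 9), so each is injective on its own interval.
The left piece maps (−∞, 3) onto (−∞, 13); the right piece maps [3, ∞) onto [5, ∞).
These images overlap. In particular f(3) = 5 (right piece), and solving 2x + 7 = 5 on the left piece gives x = −1 < 3.
So f(−1) = f(3) with −1 ≠ 3, and f is not injective. This x = −1 is the requested value below 3.

-1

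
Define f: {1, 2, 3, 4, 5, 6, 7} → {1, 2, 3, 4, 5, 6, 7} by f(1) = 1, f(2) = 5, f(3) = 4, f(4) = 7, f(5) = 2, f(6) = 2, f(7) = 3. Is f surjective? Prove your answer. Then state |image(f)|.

6

No element maps to 6, so f is not surjective.
The image of f is {1, 2, 3, 4, 5, 7}, which has 6 elements.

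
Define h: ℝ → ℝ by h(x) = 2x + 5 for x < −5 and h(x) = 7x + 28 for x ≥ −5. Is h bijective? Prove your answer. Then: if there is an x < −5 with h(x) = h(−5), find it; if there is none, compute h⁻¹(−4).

Both pieces are strictly increasing (slopes 2 and 7), so each is injective on its own interval.
The left piece maps (−∞, −5) onto (−∞, −5); the right piece maps [−5, ∞) onto [−7, ∞).
These images overlap. In particular h(−5) = −7 (right piece), and solving 2x + 5 = −7 on the left piece gives x = −6 < −5.
So h(−6) = h(−5) with −6 ≠ −5, and h is not injective, hence not bijective. This x = −6 is the requested value below −5.

-6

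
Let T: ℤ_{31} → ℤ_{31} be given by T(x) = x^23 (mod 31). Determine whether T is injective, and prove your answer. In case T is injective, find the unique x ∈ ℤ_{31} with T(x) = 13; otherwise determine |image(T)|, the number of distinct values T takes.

17

Since 31 is prime, the nonzero elements of ℤ_{31} form a cyclic group of order 30.
As gcd(23, 30) = 1, raising to the 23rd power is a bijection on this group: if x_1^23 ≡ x_2^23 then (x_1x_2^{−1})^23 = 1, and the only element of order dividing gcd(23, 30) = 1 is 1, so x_1 = x_2.
With T(0) = 0 this makes T injective on all of ℤ_{31}, hence bijective (finite equal-size domain and codomain). In particular T is injective.
Since T is injective, we find the preimage of 13. The inverse of x ↦ x^23 on (ℤ_{31})^× is x ↦ x^17, because 23·17 = 391 = 13·30 + 1 ≡ 1 (mod 30) and x^{30} = 1 for x ≠ 0 (Fermat). So T⁻¹(13) = 13^17 mod 31.
Repeated squaring mod 31: 13^1 ≡ 13, 13^2 ≡ 13² = 169 ≡ 14, 13^4 ≡ 14² = 196 ≡ 10, 13^8 ≡ 10² = 100 ≡ 7, 13^16 ≡ 7² = 49 ≡ 18. Since 17 = 16 + 1, 13^17 ≡ 18·13: 18·13 = 234 ≡ 17. So 13^17 ≡ 17 (mod 31).
Hence T⁻¹(13) = 17.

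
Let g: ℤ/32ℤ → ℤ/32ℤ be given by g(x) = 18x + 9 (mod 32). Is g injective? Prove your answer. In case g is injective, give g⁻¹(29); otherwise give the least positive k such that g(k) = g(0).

16

Recall: g is injective when g(a) = g(b) forces a = b.
We have gcd(18, 32) = 2 > 1. Taking a = 0 and b = 16: g(0) = 9 and g(16) = 18·16 + 9 = 297 ≡ 9 (mod 32).
So g(0) = g(16) while 0 ≠ 16, therefore g is not injective.
Since g is not injective, we find the least positive k with g(k) = g(0): this means 18k ≡ 0 (mod 32), i.e. 32 ∣ 18k. Since gcd(18, 32) = 2, dividing through by 2 this holds exactly when 16 ∣ 9k, and as gcd(9, 16) = 1, exactly when 16 ∣ k.
The smallest positive such k is 16.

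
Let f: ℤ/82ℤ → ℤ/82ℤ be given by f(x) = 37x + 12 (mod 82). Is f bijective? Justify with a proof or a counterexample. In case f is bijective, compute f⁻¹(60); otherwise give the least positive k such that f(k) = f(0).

70

Suppose f(s) = f(t) in ℤ/82ℤ. Then 37s + 12 ≡ 37t + 12 (mod 82), hence 37(s − t) ≡ 0 (mod 82).
Since gcd(37, 82) = 1, 37 is invertible modulo 82, hence s − t ≡ 0 (mod 82), i.e. s = t.
We now compute 37⁻¹ mod 82 explicitly. Euclid's algorithm: 82 = 2·37 + 8, 37 = 4·8 + 5, 8 = 1·5 + 3, 5 = 1·3 + 2, 3 = 1·2 + 1; back-substituting gives 1 = 51·37 − 23·82, so 37⁻¹ ≡ 51 (mod 82).
Then y ↦ 51(y − 12) is a two-sided inverse to f, so every y ∈ ℤ/82ℤ has a preimage.
Hence f is bijective.
Since f is bijective, we compute f⁻¹(60): solve 37x + 12 ≡ 60 (mod 82), i.e. 37x ≡ 48 (mod 82).
Multiplying by 37⁻¹ = 51 gives x ≡ 51·48 = 2448 = 29·82 + 70 ≡ 70 (mod 82).
Check: f(70) = 37·70 + 12 = 2602 = 31·82 + 60 ≡ 60 (mod 82).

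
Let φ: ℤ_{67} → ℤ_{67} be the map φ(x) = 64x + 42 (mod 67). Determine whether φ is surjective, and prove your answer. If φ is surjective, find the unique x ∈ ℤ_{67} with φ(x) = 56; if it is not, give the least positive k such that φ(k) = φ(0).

40

Recall that surjectivity means every element of the codomain has a preimage under φ.
Since gcd(64, 67) = 1, 64 is invertible modulo 67. Euclid's algorithm: 67 = 1·64 + 3, 64 = 21·3 + 1; back-substituting gives 1 = 22·64 − 21·67, so 64⁻¹ ≡ 22 (mod 67).
Then y ↦ 22(y − 42) is a two-sided inverse to φ, so every y ∈ ℤ_{67} has a preimage.
Therefore φ is surjective.
Since φ is surjective, we compute φ⁻¹(56): solve 64x + 42 ≡ 56 (mod 67), i.e. 64x ≡ 14 (mod 67).
Multiplying by 64⁻¹ = 22 gives x ≡ 22·14 = 308 = 4·67 + 40 ≡ 40 (mod 67).
Check: φ(40) = 64·40 + 42 = 2602 = 38·67 + 56 ≡ 56 (mod 67).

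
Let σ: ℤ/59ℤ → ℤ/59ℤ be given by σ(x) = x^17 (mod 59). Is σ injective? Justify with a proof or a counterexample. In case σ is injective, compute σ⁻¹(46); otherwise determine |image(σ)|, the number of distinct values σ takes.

Since 59 is prime, the nonzero elements of ℤ/59ℤ form a cyclic group of order 58.
As gcd(17, 58) = 1, raising to the 17th power is a bijection on this group: if s^17 ≡ t^17 then (st^{−1})^17 = 1, and the only element of order dividing gcd(17, 58) = 1 is 1, so s = t.
With σ(0) = 0 this makes σ injective on all of ℤ/59ℤ, hence bijective (finite equal-size domain and codomain). In particular σ is injective.
Since σ is injective, we find the preimage of 46. The inverse of x ↦ x^17 on (ℤ/59ℤ)^× is x ↦ x^41, because 17·41 = 697 = 12·58 + 1 ≡ 1 (mod 58) and x^{58} = 1 for x ≠ 0 (Fermat). So σ⁻¹(46) = 46^41 mod 59.
Repeated squaring mod 59: 46^1 ≡ 46, 46^2 ≡ 46² = 2116 ≡ 51, 46^4 ≡ 51² = 2601 ≡ 5, 46^8 ≡ 5² = 25, 46^16 ≡ 25² = 625 ≡ 35, 46^32 ≡ 35² = 1225 ≡ 45. Since 41 = 32 + 8 + 1, 46^41 ≡ 45·25·46: 45·25 = 1125 ≡ 4, then 4·46 = 184 ≡ 7. So 46^41 ≡ 7 (mod 59).
Hence σ⁻¹(46) = 7.

7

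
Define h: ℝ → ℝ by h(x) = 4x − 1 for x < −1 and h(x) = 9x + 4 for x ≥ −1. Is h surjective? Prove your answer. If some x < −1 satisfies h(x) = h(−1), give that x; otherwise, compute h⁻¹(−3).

-7/9

Both pieces are strictly increasing (slopes 4 and 9), so each is injective on its own interval.
The left piece maps (−∞, −1) onto (−∞, −5); the right piece maps [−1, ∞) onto [−5, ∞).
These images together cover ℝ, so h is surjective.
Because the two images are disjoint, no x < −1 has h(x) = h(−1), so we compute h⁻¹(−3): −3 lies in [−5, ∞), so solve 9x + 4 = −3: x = (−3 − 4)/9 = −7/9.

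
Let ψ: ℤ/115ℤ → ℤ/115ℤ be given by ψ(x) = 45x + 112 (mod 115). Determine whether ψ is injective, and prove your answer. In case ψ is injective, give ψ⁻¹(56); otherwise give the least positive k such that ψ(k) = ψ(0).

We have gcd(45, 115) = 5 > 1. Taking x_1 = 0 and x_2 = 23: ψ(0) = 112 and ψ(23) = 45·23 + 112 = 1147 ≡ 112 (mod 115).
So ψ(0) = ψ(23) while 0 ≠ 23, thus ψ is not injective.
Since ψ is not injective, we find the least positive k with ψ(k) = ψ(0): this means 45k ≡ 0 (mod 115), i.e. 115 ∣ 45k. Since gcd(45, 115) = 5, dividing through by 5 this holds exactly when 23 ∣ 9k, and as gcd(9, 23) = 1, exactly when 23 ∣ k.
The smallest positive such k is 23.

23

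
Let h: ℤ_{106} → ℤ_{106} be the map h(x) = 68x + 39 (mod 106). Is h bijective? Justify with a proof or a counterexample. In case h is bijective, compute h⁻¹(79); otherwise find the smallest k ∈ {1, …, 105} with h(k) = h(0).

53

We have gcd(68, 106) = 2 > 1. Taking u = 0 and v = 53: h(0) = 39 and h(53) = 68·53 + 39 = 3643 ≡ 39 (mod 106).
So h(0) = h(53) while 0 ≠ 53, thus h is not injective, hence not bijective.
Since h is not bijective, we find the least positive k with h(k) = h(0): this means 68k ≡ 0 (mod 106), i.e. 106 ∣ 68k. Since gcd(68, 106) = 2, dividing through by 2 this holds exactly when 53 ∣ 34k, and as gcd(34, 53) = 1, exactly when 53 ∣ k.
The smallest positive such k is 53.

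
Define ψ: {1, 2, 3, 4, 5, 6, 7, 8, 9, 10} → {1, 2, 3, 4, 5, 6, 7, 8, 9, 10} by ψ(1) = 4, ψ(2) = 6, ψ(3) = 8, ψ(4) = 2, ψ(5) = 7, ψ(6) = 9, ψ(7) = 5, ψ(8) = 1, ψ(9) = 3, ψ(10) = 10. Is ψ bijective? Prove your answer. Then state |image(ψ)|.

10

The values 4, 6, 8, 2, 7, 9, 5, 1, 3, 10 are a permutation of {1, 2, 3, 4, 5, 6, 7, 8, 9, 10}: each element appears exactly once.
So ψ is injective and surjective, hence bijective.
The image of ψ is {1, 2, 3, 4, 5, 6, 7, 8, 9, 10}, which has 10 elements.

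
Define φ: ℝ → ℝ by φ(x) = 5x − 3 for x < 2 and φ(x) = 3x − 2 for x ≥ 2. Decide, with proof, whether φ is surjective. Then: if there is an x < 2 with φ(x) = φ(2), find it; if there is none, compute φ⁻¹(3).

7/5

Both pieces are strictly increasing (slopes 5 and 3), so each is injective on its own interval.
The left piece maps (−∞, 2) onto (−∞, 7); the right piece maps [2, ∞) onto [4, ∞).
The union (−∞, 7) ∪ [4, ∞) covers ℝ, so φ is surjective.
For the follow-up: the images overlap, so an x < 2 with φ(x) = φ(2) exists. φ(2) = 4; solving 5x − 3 = 4 for x < 2 gives x = (4 + 3)/5 = 7/5.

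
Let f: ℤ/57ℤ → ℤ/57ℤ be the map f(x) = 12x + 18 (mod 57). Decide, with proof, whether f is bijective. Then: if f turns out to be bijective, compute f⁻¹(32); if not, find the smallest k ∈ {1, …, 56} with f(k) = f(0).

19

We have gcd(12, 57) = 3 > 1. Taking s = 0 and t = 19: f(0) = 18 and f(19) = 12·19 + 18 = 246 ≡ 18 (mod 57).
So f(0) = f(19) while 0 ≠ 19, therefore f is not injective, hence not bijective.
Since f is not bijective, we find the least positive k with f(k) = f(0): this means 12k ≡ 0 (mod 57), i.e. 57 ∣ 12k. Since gcd(12, 57) = 3, dividing through by 3 this holds exactly when 19 ∣ 4k, and as gcd(4, 19) = 1, exactly when 19 ∣ k.
The smallest positive such k is 19.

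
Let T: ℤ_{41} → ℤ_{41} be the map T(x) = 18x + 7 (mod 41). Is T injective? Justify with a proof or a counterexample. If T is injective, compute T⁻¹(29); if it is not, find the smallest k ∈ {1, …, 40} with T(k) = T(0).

24

Suppose T(a) = T(b) in ℤ_{41}. Then 18a + 7 ≡ 18b + 7 (mod 41), so 18(a − b) ≡ 0 (mod 41).
Since gcd(18, 41) = 1, 18 is invertible modulo 41, hence a − b ≡ 0 (mod 41), i.e. a = b.
Hence T is injective.
We now compute 18⁻¹ mod 41 explicitly. Euclid's algorithm: 41 = 2·18 + 5, 18 = 3·5 + 3, 5 = 1·3 + 2, 3 = 1·2 + 1; back-substituting gives 1 = 16·18 − 7·41, so 18⁻¹ ≡ 16 (mod 41).
Since T is injective, we compute T⁻¹(29): solve 18x + 7 ≡ 29 (mod 41), i.e. 18x ≡ 22 (mod 41).
Multiplying by 18⁻¹ = 16 gives x ≡ 16·22 = 352 = 8·41 + 24 ≡ 24 (mod 41).
Check: T(24) = 18·24 + 7 = 439 = 10·41 + 29 ≡ 29 (mod 41).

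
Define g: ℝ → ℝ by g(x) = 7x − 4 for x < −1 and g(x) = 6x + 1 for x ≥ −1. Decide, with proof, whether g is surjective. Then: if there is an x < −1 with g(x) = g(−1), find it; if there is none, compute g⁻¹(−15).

-11/7

Both pieces are strictly increasing (slopes 7 and 6), so each is injective on its own interval.
The left piece maps (−∞, −1) onto (−∞, −11); the right piece maps [−1, ∞) onto [−5, ∞).
The union (−∞, −11) ∪ [−5, ∞) omits the interval between −11 and −5; in particular −11 has no preimage. So g is not surjective.
Because the two images are disjoint, no x < −1 has g(x) = g(−1), so we compute g⁻¹(−15): −15 lies in (−∞, −11), so solve 7x − 4 = −15: x = (−15 + 4)/7 = −11/7.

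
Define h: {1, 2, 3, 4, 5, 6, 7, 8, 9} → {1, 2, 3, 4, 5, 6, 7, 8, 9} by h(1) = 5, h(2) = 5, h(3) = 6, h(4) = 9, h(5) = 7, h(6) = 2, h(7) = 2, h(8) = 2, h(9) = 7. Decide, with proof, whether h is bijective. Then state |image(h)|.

h(1) = 5 = h(2) with 1 ≠ 2, so h is not injective, hence not bijective.
The image of h is {2, 5, 6, 7, 9}, which has 5 elements.

5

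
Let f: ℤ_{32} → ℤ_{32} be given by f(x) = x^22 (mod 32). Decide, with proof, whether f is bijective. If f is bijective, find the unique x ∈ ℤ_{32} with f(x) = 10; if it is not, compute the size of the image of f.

5

f(0) = 0^22 = 0.
f(2): Repeated squaring mod 32: 2^1 ≡ 2, 2^2 ≡ 2² = 4, 2^4 ≡ 4² = 16, 2^8 ≡ 16² = 256 ≡ 0, 2^16 ≡ 0² = 0. Since 22 = 16 + 4 + 2, 2^22 ≡ 0·16·4: 0·16 = 0, then 0·4 = 0. So 2^22 ≡ 0 (mod 32).
So f(0) = f(2) = 0 while 0 ≠ 2, hence f is not injective, hence not bijective.
Since f is not bijective, we determine |image(f)|. Computing x^22 mod 32 for each x (by repeated squaring, reducing mod 32 at every step), the values f(0), f(1), …, f(31) are: 0, 1, 0, 25, 0, 9, 0, 17, 0, 17, 0, 9, 0, 25, 0, 1, 0, 1, 0, 25, 0, 9, 0, 17, 0, 17, 0, 9, 0, 25, 0, 1.
The distinct values are {0, 1, 9, 17, 25}; there are 5 of them.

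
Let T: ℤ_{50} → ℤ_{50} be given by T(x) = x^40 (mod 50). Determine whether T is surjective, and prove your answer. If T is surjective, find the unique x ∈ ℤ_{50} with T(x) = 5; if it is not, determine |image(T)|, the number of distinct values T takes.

T(1) = 1^40 = 1.
T(3): Repeated squaring mod 50: 3^1 ≡ 3, 3^2 ≡ 3² = 9, 3^4 ≡ 9² = 81 ≡ 31, 3^8 ≡ 31² = 961 ≡ 11, 3^16 ≡ 11² = 121 ≡ 21, 3^32 ≡ 21² = 441 ≡ 41. Since 40 = 32 + 8, 3^40 ≡ 41·11: 41·11 = 451 ≡ 1. So 3^40 ≡ 1 (mod 50).
So T(1) = T(3) = 1 while 1 ≠ 3, hence T is not injective.
A non-injective map from the 50-element set ℤ_{50} to itself takes at most 49 distinct values, so it cannot be surjective. Hence T is not surjective.
Since T is not surjective, we determine |image(T)|. Computing x^40 mod 50 for each x (by repeated squaring, reducing mod 50 at every step), the values T(0), T(1), …, T(49) are: 0, 1, 26, 1, 26, 25, 26, 1, 26, 1, 0, 1, 26, 1, 26, 25, 26, 1, 26, 1, 0, 1, 26, 1, 26, 25, 26, 1, 26, 1, 0, 1, 26, 1, 26, 25, 26, 1, 26, 1, 0, 1, 26, 1, 26, 25, 26, 1, 26, 1.
The distinct values are {0, 1, 25, 26}; there are 4 of them.

4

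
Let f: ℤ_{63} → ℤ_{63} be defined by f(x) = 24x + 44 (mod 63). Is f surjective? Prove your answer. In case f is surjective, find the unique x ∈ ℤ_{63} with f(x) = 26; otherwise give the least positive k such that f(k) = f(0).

Since gcd(24, 63) = 3, we have 24x ≡ 0 (mod 3) for all x, so f(x) ≡ 2 (mod 3).
But 0 ≢ 2 (mod 3), so 0 ∈ ℤ_{63} has no preimage. Hence f is not surjective.
Since f is not surjective, we find the least positive k with f(k) = f(0): this means 24k ≡ 0 (mod 63), i.e. 63 ∣ 24k. Since gcd(24, 63) = 3, dividing through by 3 this holds exactly when 21 ∣ 8k, and as gcd(8, 21) = 1, exactly when 21 ∣ k.
The smallest positive such k is 21.

21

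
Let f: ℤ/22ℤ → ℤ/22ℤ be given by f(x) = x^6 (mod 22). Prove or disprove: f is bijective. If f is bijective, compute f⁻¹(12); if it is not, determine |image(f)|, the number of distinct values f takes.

f(10): Repeated squaring mod 22: 10^1 ≡ 10, 10^2 ≡ 10² = 100 ≡ 12, 10^4 ≡ 12² = 144 ≡ 12. Since 6 = 4 + 2, 10^6 ≡ 12·12: 12·12 = 144 ≡ 12. So 10^6 ≡ 12 (mod 22).
f(12): Repeated squaring mod 22: 12^1 ≡ 12, 12^2 ≡ 12² = 144 ≡ 12, 12^4 ≡ 12² = 144 ≡ 12. Since 6 = 4 + 2, 12^6 ≡ 12·12: 12·12 = 144 ≡ 12. So 12^6 ≡ 12 (mod 22).
So f(10) = f(12) = 12 while 10 ≠ 12, hence f is not injective, hence not bijective.
Since f is not bijective, we determine |image(f)|. Computing x^6 mod 22 for each x (by repeated squaring, reducing mod 22 at every step), the values f(0), f(1), …, f(21) are: 0, 1, 20, 3, 4, 5, 16, 15, 14, 9, 12, 11, 12, 9, 14, 15, 16, 5, 4, 3, 20, 1.
The distinct values are {0, 1, 3, 4, 5, 9, 11, 12, 14, 15, 16, 20}; there are 12 of them.

12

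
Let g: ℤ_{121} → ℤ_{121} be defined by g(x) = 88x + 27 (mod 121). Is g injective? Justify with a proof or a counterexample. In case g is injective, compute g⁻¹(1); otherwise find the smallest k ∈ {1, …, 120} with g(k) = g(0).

Recall: g is injective when g(a) = g(b) forces a = b.
We have gcd(88, 121) = 11 > 1. Taking a = 0 and b = 11: g(0) = 27 and g(11) = 88·11 + 27 = 995 ≡ 27 (mod 121).
So g(0) = g(11) while 0 ≠ 11, so g is not injective.
Since g is not injective, we find the least positive k with g(k) = g(0): this means 88k ≡ 0 (mod 121), i.e. 121 ∣ 88k. Since gcd(88, 121) = 11, dividing through by 11 this holds exactly when 11 ∣ 8k, and as gcd(8, 11) = 1, exactly when 11 ∣ k.
The smallest positive such k is 11.

11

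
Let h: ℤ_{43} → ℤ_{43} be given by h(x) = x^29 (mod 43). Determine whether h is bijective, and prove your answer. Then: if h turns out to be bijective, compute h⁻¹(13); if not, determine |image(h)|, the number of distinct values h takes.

Since 43 is prime, the nonzero elements of ℤ_{43} form a cyclic group of order 42.
As gcd(29, 42) = 1, raising to the 29th power is a bijection on this group: if s^29 ≡ t^29 then (st^{−1})^29 = 1, and the only element of order dividing gcd(29, 42) = 1 is 1, so s = t.
With h(0) = 0 this makes h injective on all of ℤ_{43}, hence bijective (finite equal-size domain and codomain). In particular h is bijective.
Since h is bijective, we find the preimage of 13. The inverse of x ↦ x^29 on (ℤ_{43})^× is x ↦ x^29, because 29·29 = 841 = 20·42 + 1 ≡ 1 (mod 42) and x^{42} = 1 for x ≠ 0 (Fermat). So h⁻¹(13) = 13^29 mod 43.
Repeated squaring mod 43: 13^1 ≡ 13, 13^2 ≡ 13² = 169 ≡ 40, 13^4 ≡ 40² = 1600 ≡ 9, 13^8 ≡ 9² = 81 ≡ 38, 13^16 ≡ 38² = 1444 ≡ 25. Since 29 = 16 + 8 + 4 + 1, 13^29 ≡ 25·38·9·13: 25·38 = 950 ≡ 4, then 4·9 = 36, then 36·13 = 468 ≡ 38. So 13^29 ≡ 38 (mod 43).
Hence h⁻¹(13) = 38.

38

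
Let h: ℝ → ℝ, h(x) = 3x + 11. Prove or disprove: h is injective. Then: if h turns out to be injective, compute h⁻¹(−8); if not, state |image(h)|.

-19/3

Recall: h is injective if h(s) = h(t) implies s = t.
Suppose h(s) = h(t). Then 3s + 11 = 3t + 11, thus 3s = 3t, therefore s = t.
Hence h is injective.
Since h is injective, we compute h⁻¹(−8) = (−8 − 11)/3 = −19/3.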